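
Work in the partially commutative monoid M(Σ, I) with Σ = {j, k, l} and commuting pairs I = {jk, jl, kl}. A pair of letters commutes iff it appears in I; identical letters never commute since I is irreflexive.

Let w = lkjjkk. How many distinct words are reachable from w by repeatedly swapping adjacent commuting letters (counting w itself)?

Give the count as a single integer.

60

piece 0:l — minimal
piece 1:k — minimal
piece 2:j — minimal
piece 3:j rests on {2:j}
piece 4:k rests on {1:k}
piece 5:k rests on {4:k}
minimal pieces: {0:l, 1:k, 2:j}
ways to finish when only these pieces remain (= sum over removing one remaining piece with nothing left below it):
  1 left: {0}→1  {3}→1  {5}→1
  2 left: {0,3}→2  {0,5}→2  {2,3}→1  {3,5}→2  {4,5}→1
  3 left: {0,2,3}→3  {0,3,5}→6  {0,4,5}→3  {1,4,5}→1  {2,3,5}→3  {3,4,5}→3
  4 left: {0,1,4,5}→4  {0,2,3,5}→12  {0,3,4,5}→12  {1,3,4,5}→4  {2,3,4,5}→6
  placing 0:l first → 10 extensions
  placing 1:k first → 30 extensions
  placing 2:j first → 20 extensions
total linear extensions = 60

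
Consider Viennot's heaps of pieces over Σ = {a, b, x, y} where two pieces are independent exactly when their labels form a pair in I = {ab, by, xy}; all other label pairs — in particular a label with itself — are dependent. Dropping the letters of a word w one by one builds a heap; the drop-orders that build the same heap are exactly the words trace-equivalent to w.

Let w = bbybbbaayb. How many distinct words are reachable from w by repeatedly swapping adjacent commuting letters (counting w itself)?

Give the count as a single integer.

210

0(b) covers ∅
1(b) covers 0:b
2(y) covers ∅
3(b) covers 1:b
4(b) covers 3:b
5(b) covers 4:b
6(a) covers 2:y
7(a) covers 6:a
8(y) covers 7:a
9(b) covers 5:b
floor of heap: 0:b, 2:y
completions by unplaced set U, small U first (add the entries for U minus each lowest piece of U):
  |U|=1: {8}:1  {9}:1
  |U|=2: {5,9}:1  {7,8}:1  {8,9}:2
  |U|=3: {4,5,9}:1  {5,8,9}:3  {6,7,8}:1  {7,8,9}:3
  |U|=4: {2,6,7,8}:1  {3,4,5,9}:1  {4,5,8,9}:4  {5,7,8,9}:6  {6,7,8,9}:4
  |U|=5: {1,3,4,5,9}:1  {2,6,7,8,9}:5  {3,4,5,8,9}:5  {4,5,7,8,9}:10  {5,6,7,8,9}:10
  |U|=6: {0,1,3,4,5,9}:1  {1,3,4,5,8,9}:6  {2,5,6,7,8,9}:15  {3,4,5,7,8,9}:15  {4,5,6,7,8,9}:20
  |U|=7: {0,1,3,4,5,8,9}:7  {1,3,4,5,7,8,9}:21  {2,4,5,6,7,8,9}:35  {3,4,5,6,7,8,9}:35
  |U|=8: {0,1,3,4,5,7,8,9}:28  {1,3,4,5,6,7,8,9}:56  {2,3,4,5,6,7,8,9}:70
  start at 0(b): 126
  start at 2(y): 84
sum over floor = 210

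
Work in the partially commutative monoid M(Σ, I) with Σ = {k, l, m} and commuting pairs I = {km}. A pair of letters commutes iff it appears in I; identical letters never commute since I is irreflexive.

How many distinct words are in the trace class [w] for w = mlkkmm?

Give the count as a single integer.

#0=m has no predecessor
#1=l depends on [0:m]
#2=k depends on [1:l]
#3=k depends on [2:k]
#4=m depends on [1:l]
#5=m depends on [4:m]
sources: [0:m]
N(rest) = Σ N(rest − s) over sources s of rest; N(one piece) = 1:
  size 1 → [3]=1  [5]=1
  size 2 → [2,3]=1  [3,5]=2  [4,5]=1
  size 3 → [2,3,5]=3  [3,4,5]=3
  size 4 → [2,3,4,5]=6
  first=0(m) contributes 6

6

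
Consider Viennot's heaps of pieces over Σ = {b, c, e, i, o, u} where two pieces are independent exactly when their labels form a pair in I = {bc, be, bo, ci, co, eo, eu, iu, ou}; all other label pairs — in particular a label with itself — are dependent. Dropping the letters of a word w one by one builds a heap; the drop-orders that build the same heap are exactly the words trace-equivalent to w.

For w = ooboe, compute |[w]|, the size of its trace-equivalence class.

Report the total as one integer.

#0=o has no predecessor
#1=o depends on [0:o]
#2=b has no predecessor
#3=o depends on [1:o]
#4=e has no predecessor
sources: [0:o, 2:b, 4:e]
N(rest) = Σ N(rest − s) over sources s of rest; N(one piece) = 1:
  size 1 → [2]=1  [3]=1  [4]=1
  size 2 → [1,3]=1  [2,3]=2  [2,4]=2  [3,4]=2
  size 3 → [0,1,3]=1  [1,2,3]=3  [1,3,4]=3  [2,3,4]=6
  first=0(o) contributes 12
  first=2(b) contributes 4
  first=4(e) contributes 4
|[w]| = 20

20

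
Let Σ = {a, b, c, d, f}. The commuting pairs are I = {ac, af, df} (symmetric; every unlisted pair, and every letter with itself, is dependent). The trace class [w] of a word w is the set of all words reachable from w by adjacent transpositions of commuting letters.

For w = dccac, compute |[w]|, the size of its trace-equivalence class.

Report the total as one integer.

0(d) covers ∅
1(c) covers 0:d
2(c) covers 1:c
3(a) covers 0:d
4(c) covers 2:c
floor of heap: 0:d
completions by unplaced set U, small U first (add the entries for U minus each lowest piece of U):
  |U|=1: {3}:1  {4}:1
  |U|=2: {2,4}:1  {3,4}:2
  |U|=3: {1,2,4}:1  {2,3,4}:3
  start at 0(d): 4

4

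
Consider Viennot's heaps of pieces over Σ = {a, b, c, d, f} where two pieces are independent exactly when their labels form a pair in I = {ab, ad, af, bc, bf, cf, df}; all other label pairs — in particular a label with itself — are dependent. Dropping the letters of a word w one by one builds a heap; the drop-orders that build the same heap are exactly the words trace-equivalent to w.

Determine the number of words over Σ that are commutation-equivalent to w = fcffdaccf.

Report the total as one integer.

piece 0:f — minimal
piece 1:c — minimal
piece 2:f rests on {0:f}
piece 3:f rests on {2:f}
piece 4:d rests on {1:c}
piece 5:a rests on {1:c}
piece 6:c rests on {4:d, 5:a}
piece 7:c rests on {6:c}
piece 8:f rests on {3:f}
minimal pieces: {0:f, 1:c}
ways to finish when only these pieces remain (= sum over removing one remaining piece with nothing left below it):
  1 left: {7}→1  {8}→1
  2 left: {3,8}→1  {6,7}→1  {7,8}→2
  3 left: {2,3,8}→1  {3,7,8}→3  {4,6,7}→1  {5,6,7}→1  {6,7,8}→3
  4 left: {0,2,3,8}→1  {2,3,7,8}→4  {3,6,7,8}→6  {4,5,6,7}→2  {4,6,7,8}→4  {5,6,7,8}→4
  5 left: {0,2,3,7,8}→5  {1,4,5,6,7}→2  {2,3,6,7,8}→10  {3,4,6,7,8}→10  {3,5,6,7,8}→10  {4,5,6,7,8}→10
  6 left: {0,2,3,6,7,8}→15  {1,4,5,6,7,8}→12  {2,3,4,6,7,8}→20  {2,3,5,6,7,8}→20  {3,4,5,6,7,8}→30
  7 left: {0,2,3,4,6,7,8}→35  {0,2,3,5,6,7,8}→35  {1,3,4,5,6,7,8}→42  {2,3,4,5,6,7,8}→70
  placing 0:f first → 112 extensions
  placing 1:c first → 140 extensions
total linear extensions = 252

252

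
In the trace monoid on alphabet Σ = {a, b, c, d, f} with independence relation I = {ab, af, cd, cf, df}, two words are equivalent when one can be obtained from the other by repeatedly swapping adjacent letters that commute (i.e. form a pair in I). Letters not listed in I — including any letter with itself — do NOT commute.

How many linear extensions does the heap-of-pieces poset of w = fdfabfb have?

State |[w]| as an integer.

15

piece 0:f — minimal
piece 1:d — minimal
piece 2:f rests on {0:f}
piece 3:a rests on {1:d}
piece 4:b rests on {1:d, 2:f}
piece 5:f rests on {4:b}
piece 6:b rests on {5:f}
minimal pieces: {0:f, 1:d}
ways to finish when only these pieces remain (= sum over removing one remaining piece with nothing left below it):
  1 left: {3}→1  {6}→1
  2 left: {3,6}→2  {5,6}→1
  3 left: {3,5,6}→3  {4,5,6}→1
  4 left: {2,4,5,6}→1  {3,4,5,6}→4
  5 left: {0,2,4,5,6}→1  {1,3,4,5,6}→4  {2,3,4,5,6}→5
  placing 0:f first → 9 extensions
  placing 1:d first → 6 extensions
total linear extensions = 15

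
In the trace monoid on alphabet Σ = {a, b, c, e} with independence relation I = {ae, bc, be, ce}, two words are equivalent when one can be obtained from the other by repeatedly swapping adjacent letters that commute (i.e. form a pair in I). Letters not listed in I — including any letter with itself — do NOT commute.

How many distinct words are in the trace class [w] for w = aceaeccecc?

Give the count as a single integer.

120

drop 0:a onto floor
drop 1:c onto {0:a}
drop 2:e onto floor
drop 3:a onto {1:c}
drop 4:e onto {2:e}
drop 5:c onto {3:a}
drop 6:c onto {5:c}
drop 7:e onto {4:e}
drop 8:c onto {6:c}
drop 9:c onto {8:c}
ground layer = {0:a, 2:e}
drop-orders for the pieces not yet dropped (sum over which currently-grounded one goes next):
  1 to go: {7} 1  {9} 1
  2 to go: {4,7} 1  {7,9} 2  {8,9} 1
  3 to go: {2,4,7} 1  {4,7,9} 3  {6,8,9} 1  {7,8,9} 3
  4 to go: {2,4,7,9} 4  {4,7,8,9} 6  {5,6,8,9} 1  {6,7,8,9} 4
  5 to go: {2,4,7,8,9} 10  {3,5,6,8,9} 1  {4,6,7,8,9} 10  {5,6,7,8,9} 5
  6 to go: {1,3,5,6,8,9} 1  {2,4,6,7,8,9} 20  {3,5,6,7,8,9} 6  {4,5,6,7,8,9} 15
  7 to go: {0,1,3,5,6,8,9} 1  {1,3,5,6,7,8,9} 7  {2,4,5,6,7,8,9} 35  {3,4,5,6,7,8,9} 21
  8 to go: {0,1,3,5,6,7,8,9} 8  {1,3,4,5,6,7,8,9} 28  {2,3,4,5,6,7,8,9} 56
  if 0:a drops first: 84 orders
  if 2:e drops first: 36 orders
heap linearizations: 120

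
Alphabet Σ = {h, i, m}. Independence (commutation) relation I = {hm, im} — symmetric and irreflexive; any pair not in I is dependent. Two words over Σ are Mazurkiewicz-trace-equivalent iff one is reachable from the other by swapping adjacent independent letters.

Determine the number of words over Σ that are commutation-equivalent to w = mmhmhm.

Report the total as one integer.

#0=m has no predecessor
#1=m depends on [0:m]
#2=h has no predecessor
#3=m depends on [1:m]
#4=h depends on [2:h]
#5=m depends on [3:m]
sources: [0:m, 2:h]
N(rest) = Σ N(rest − s) over sources s of rest; N(one piece) = 1:
  size 1 → [4]=1  [5]=1
  size 2 → [2,4]=1  [3,5]=1  [4,5]=2
  size 3 → [1,3,5]=1  [2,4,5]=3  [3,4,5]=3
  size 4 → [0,1,3,5]=1  [1,3,4,5]=4  [2,3,4,5]=6
  first=0(m) contributes 10
  first=2(h) contributes 5
|[w]| = 15

15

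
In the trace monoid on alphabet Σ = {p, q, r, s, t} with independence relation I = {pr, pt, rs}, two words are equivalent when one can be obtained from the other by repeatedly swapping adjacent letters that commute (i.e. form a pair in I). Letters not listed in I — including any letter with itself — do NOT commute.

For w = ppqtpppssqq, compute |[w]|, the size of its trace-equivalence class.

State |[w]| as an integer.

4

#0=p has no predecessor
#1=p depends on [0:p]
#2=q depends on [1:p]
#3=t depends on [2:q]
#4=p depends on [2:q]
#5=p depends on [4:p]
#6=p depends on [5:p]
#7=s depends on [3:t, 6:p]
#8=s depends on [7:s]
#9=q depends on [8:s]
#10=q depends on [9:q]
sources: [0:p]
N(rest) = Σ N(rest − s) over sources s of rest; N(one piece) = 1:
  size 1 → [10]=1
  size 2 → [9,10]=1
  size 3 → [8,9,10]=1
  size 4 → [7,8,9,10]=1
  size 5 → [3,7,8,9,10]=1  [6,7,8,9,10]=1
  size 6 → [3,6,7,8,9,10]=2  [5,6,7,8,9,10]=1
  size 7 → [3,5,6,7,8,9,10]=3  [4,5,6,7,8,9,10]=1
  size 8 → [3,4,5,6,7,8,9,10]=4
  size 9 → [2,3,4,5,6,7,8,9,10]=4
  first=0(p) contributes 4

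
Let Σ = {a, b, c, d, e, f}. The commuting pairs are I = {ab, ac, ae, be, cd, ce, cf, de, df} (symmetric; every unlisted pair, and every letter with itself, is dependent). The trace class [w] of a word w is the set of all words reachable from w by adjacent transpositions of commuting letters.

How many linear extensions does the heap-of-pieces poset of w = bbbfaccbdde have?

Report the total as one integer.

56

drop 0:b onto floor
drop 1:b onto {0:b}
drop 2:b onto {1:b}
drop 3:f onto {2:b}
drop 4:a onto {3:f}
drop 5:c onto {2:b}
drop 6:c onto {5:c}
drop 7:b onto {3:f, 6:c}
drop 8:d onto {4:a, 7:b}
drop 9:d onto {8:d}
drop 10:e onto {3:f}
ground layer = {0:b}
drop-orders for the pieces not yet dropped (sum over which currently-grounded one goes next):
  1 to go: {9} 1  {10} 1
  2 to go: {8,9} 1  {9,10} 2
  3 to go: {4,8,9} 1  {7,8,9} 1  {8,9,10} 3
  4 to go: {4,7,8,9} 2  {4,8,9,10} 4  {6,7,8,9} 1  {7,8,9,10} 4
  5 to go: {4,6,7,8,9} 3  {4,7,8,9,10} 10  {5,6,7,8,9} 1  {6,7,8,9,10} 5
  6 to go: {3,4,7,8,9,10} 10  {4,5,6,7,8,9} 4  {4,6,7,8,9,10} 18  {5,6,7,8,9,10} 6
  7 to go: {3,4,6,7,8,9,10} 28  {4,5,6,7,8,9,10} 28
  8 to go: {3,4,5,6,7,8,9,10} 56
  9 to go: {2,3,4,5,6,7,8,9,10} 56
  if 0:b drops first: 56 orders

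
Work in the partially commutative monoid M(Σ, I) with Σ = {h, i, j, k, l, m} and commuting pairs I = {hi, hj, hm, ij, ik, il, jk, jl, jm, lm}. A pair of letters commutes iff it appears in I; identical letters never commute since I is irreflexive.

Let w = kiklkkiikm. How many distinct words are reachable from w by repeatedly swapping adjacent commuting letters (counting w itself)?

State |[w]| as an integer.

#0=k has no predecessor
#1=i has no predecessor
#2=k depends on [0:k]
#3=l depends on [2:k]
#4=k depends on [3:l]
#5=k depends on [4:k]
#6=i depends on [1:i]
#7=i depends on [6:i]
#8=k depends on [5:k]
#9=m depends on [7:i, 8:k]
sources: [0:k, 1:i]
N(rest) = Σ N(rest − s) over sources s of rest; N(one piece) = 1:
  size 1 → [9]=1
  size 2 → [7,9]=1  [8,9]=1
  size 3 → [5,8,9]=1  [6,7,9]=1  [7,8,9]=2
  size 4 → [1,6,7,9]=1  [4,5,8,9]=1  [5,7,8,9]=3  [6,7,8,9]=3
  size 5 → [1,6,7,8,9]=4  [3,4,5,8,9]=1  [4,5,7,8,9]=4  [5,6,7,8,9]=6
  size 6 → [1,5,6,7,8,9]=10  [2,3,4,5,8,9]=1  [3,4,5,7,8,9]=5  [4,5,6,7,8,9]=10
  size 7 → [0,2,3,4,5,8,9]=1  [1,4,5,6,7,8,9]=20  [2,3,4,5,7,8,9]=6  [3,4,5,6,7,8,9]=15
  size 8 → [0,2,3,4,5,7,8,9]=7  [1,3,4,5,6,7,8,9]=35  [2,3,4,5,6,7,8,9]=21
  first=0(k) contributes 56
  first=1(i) contributes 28
|[w]| = 84

84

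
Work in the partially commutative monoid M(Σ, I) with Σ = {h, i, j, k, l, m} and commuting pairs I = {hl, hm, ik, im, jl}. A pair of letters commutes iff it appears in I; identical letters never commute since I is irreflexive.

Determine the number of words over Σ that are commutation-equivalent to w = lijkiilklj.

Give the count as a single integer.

6

piece 0:l — minimal
piece 1:i rests on {0:l}
piece 2:j rests on {1:i}
piece 3:k rests on {2:j}
piece 4:i rests on {2:j}
piece 5:i rests on {4:i}
piece 6:l rests on {3:k, 5:i}
piece 7:k rests on {6:l}
piece 8:l rests on {7:k}
piece 9:j rests on {7:k}
minimal pieces: {0:l}
ways to finish when only these pieces remain (= sum over removing one remaining piece with nothing left below it):
  1 left: {8}→1  {9}→1
  2 left: {8,9}→2
  3 left: {7,8,9}→2
  4 left: {6,7,8,9}→2
  5 left: {3,6,7,8,9}→2  {5,6,7,8,9}→2
  6 left: {3,5,6,7,8,9}→4  {4,5,6,7,8,9}→2
  7 left: {3,4,5,6,7,8,9}→6
  8 left: {2,3,4,5,6,7,8,9}→6
  placing 0:l first → 6 extensions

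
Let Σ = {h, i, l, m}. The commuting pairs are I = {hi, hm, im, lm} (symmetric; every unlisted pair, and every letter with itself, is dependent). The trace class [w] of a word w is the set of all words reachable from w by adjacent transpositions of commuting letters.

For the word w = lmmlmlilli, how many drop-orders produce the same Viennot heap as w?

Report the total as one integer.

120

0(l) covers ∅
1(m) covers ∅
2(m) covers 1:m
3(l) covers 0:l
4(m) covers 2:m
5(l) covers 3:l
6(i) covers 5:l
7(l) covers 6:i
8(l) covers 7:l
9(i) covers 8:l
floor of heap: 0:l, 1:m
completions by unplaced set U, small U first (add the entries for U minus each lowest piece of U):
  |U|=1: {4}:1  {9}:1
  |U|=2: {2,4}:1  {4,9}:2  {8,9}:1
  |U|=3: {1,2,4}:1  {2,4,9}:3  {4,8,9}:3  {7,8,9}:1
  |U|=4: {1,2,4,9}:4  {2,4,8,9}:6  {4,7,8,9}:4  {6,7,8,9}:1
  |U|=5: {1,2,4,8,9}:10  {2,4,7,8,9}:10  {4,6,7,8,9}:5  {5,6,7,8,9}:1
  |U|=6: {1,2,4,7,8,9}:20  {2,4,6,7,8,9}:15  {3,5,6,7,8,9}:1  {4,5,6,7,8,9}:6
  |U|=7: {0,3,5,6,7,8,9}:1  {1,2,4,6,7,8,9}:35  {2,4,5,6,7,8,9}:21  {3,4,5,6,7,8,9}:7
  |U|=8: {0,3,4,5,6,7,8,9}:8  {1,2,4,5,6,7,8,9}:56  {2,3,4,5,6,7,8,9}:28
  start at 0(l): 84
  start at 1(m): 36
sum over floor = 120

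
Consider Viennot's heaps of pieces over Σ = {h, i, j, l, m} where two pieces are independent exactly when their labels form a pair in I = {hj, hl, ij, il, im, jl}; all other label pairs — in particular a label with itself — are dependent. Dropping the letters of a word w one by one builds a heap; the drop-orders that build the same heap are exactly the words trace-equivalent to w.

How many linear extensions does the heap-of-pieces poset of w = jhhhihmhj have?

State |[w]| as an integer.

0(j) covers ∅
1(h) covers ∅
2(h) covers 1:h
3(h) covers 2:h
4(i) covers 3:h
5(h) covers 4:i
6(m) covers 0:j, 5:h
7(h) covers 6:m
8(j) covers 6:m
floor of heap: 0:j, 1:h
completions by unplaced set U, small U first (add the entries for U minus each lowest piece of U):
  |U|=1: {7}:1  {8}:1
  |U|=2: {7,8}:2
  |U|=3: {6,7,8}:2
  |U|=4: {0,6,7,8}:2  {5,6,7,8}:2
  |U|=5: {0,5,6,7,8}:4  {4,5,6,7,8}:2
  |U|=6: {0,4,5,6,7,8}:6  {3,4,5,6,7,8}:2
  |U|=7: {0,3,4,5,6,7,8}:8  {2,3,4,5,6,7,8}:2
  start at 0(j): 2
  start at 1(h): 10
sum over floor = 12

12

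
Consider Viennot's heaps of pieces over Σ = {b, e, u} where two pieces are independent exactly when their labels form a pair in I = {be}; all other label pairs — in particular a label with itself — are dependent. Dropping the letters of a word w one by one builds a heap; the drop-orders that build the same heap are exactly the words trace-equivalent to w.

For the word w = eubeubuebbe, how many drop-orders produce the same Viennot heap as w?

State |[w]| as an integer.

drop 0:e onto floor
drop 1:u onto {0:e}
drop 2:b onto {1:u}
drop 3:e onto {1:u}
drop 4:u onto {2:b, 3:e}
drop 5:b onto {4:u}
drop 6:u onto {5:b}
drop 7:e onto {6:u}
drop 8:b onto {6:u}
drop 9:b onto {8:b}
drop 10:e onto {7:e}
ground layer = {0:e}
drop-orders for the pieces not yet dropped (sum over which currently-grounded one goes next):
  1 to go: {9} 1  {10} 1
  2 to go: {7,10} 1  {8,9} 1  {9,10} 2
  3 to go: {7,9,10} 3  {8,9,10} 3
  4 to go: {7,8,9,10} 6
  5 to go: {6,7,8,9,10} 6
  6 to go: {5,6,7,8,9,10} 6
  7 to go: {4,5,6,7,8,9,10} 6
  8 to go: {2,4,5,6,7,8,9,10} 6  {3,4,5,6,7,8,9,10} 6
  9 to go: {2,3,4,5,6,7,8,9,10} 12
  if 0:e drops first: 12 orders

12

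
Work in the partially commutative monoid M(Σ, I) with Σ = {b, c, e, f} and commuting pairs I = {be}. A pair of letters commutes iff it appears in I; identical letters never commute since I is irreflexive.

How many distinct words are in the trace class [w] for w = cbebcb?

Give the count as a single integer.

0(c) covers ∅
1(b) covers 0:c
2(e) covers 0:c
3(b) covers 1:b
4(c) covers 2:e, 3:b
5(b) covers 4:c
floor of heap: 0:c
completions by unplaced set U, small U first (add the entries for U minus each lowest piece of U):
  |U|=1: {5}:1
  |U|=2: {4,5}:1
  |U|=3: {2,4,5}:1  {3,4,5}:1
  |U|=4: {1,3,4,5}:1  {2,3,4,5}:2
  start at 0(c): 3

3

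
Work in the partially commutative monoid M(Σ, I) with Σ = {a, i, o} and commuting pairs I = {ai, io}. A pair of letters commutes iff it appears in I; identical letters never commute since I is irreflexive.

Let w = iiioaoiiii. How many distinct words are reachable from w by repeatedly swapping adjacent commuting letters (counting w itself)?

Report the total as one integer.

120

0(i) covers ∅
1(i) covers 0:i
2(i) covers 1:i
3(o) covers ∅
4(a) covers 3:o
5(o) covers 4:a
6(i) covers 2:i
7(i) covers 6:i
8(i) covers 7:i
9(i) covers 8:i
floor of heap: 0:i, 3:o
completions by unplaced set U, small U first (add the entries for U minus each lowest piece of U):
  |U|=1: {5}:1  {9}:1
  |U|=2: {4,5}:1  {5,9}:2  {8,9}:1
  |U|=3: {3,4,5}:1  {4,5,9}:3  {5,8,9}:3  {7,8,9}:1
  |U|=4: {3,4,5,9}:4  {4,5,8,9}:6  {5,7,8,9}:4  {6,7,8,9}:1
  |U|=5: {2,6,7,8,9}:1  {3,4,5,8,9}:10  {4,5,7,8,9}:10  {5,6,7,8,9}:5
  |U|=6: {1,2,6,7,8,9}:1  {2,5,6,7,8,9}:6  {3,4,5,7,8,9}:20  {4,5,6,7,8,9}:15
  |U|=7: {0,1,2,6,7,8,9}:1  {1,2,5,6,7,8,9}:7  {2,4,5,6,7,8,9}:21  {3,4,5,6,7,8,9}:35
  |U|=8: {0,1,2,5,6,7,8,9}:8  {1,2,4,5,6,7,8,9}:28  {2,3,4,5,6,7,8,9}:56
  start at 0(i): 84
  start at 3(o): 36
sum over floor = 120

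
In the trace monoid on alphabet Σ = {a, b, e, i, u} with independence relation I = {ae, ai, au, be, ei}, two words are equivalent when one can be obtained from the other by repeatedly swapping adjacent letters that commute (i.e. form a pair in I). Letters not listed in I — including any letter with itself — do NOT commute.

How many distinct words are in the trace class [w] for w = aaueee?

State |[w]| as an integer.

0(a) covers ∅
1(a) covers 0:a
2(u) covers ∅
3(e) covers 2:u
4(e) covers 3:e
5(e) covers 4:e
floor of heap: 0:a, 2:u
completions by unplaced set U, small U first (add the entries for U minus each lowest piece of U):
  |U|=1: {1}:1  {5}:1
  |U|=2: {0,1}:1  {1,5}:2  {4,5}:1
  |U|=3: {0,1,5}:3  {1,4,5}:3  {3,4,5}:1
  |U|=4: {0,1,4,5}:6  {1,3,4,5}:4  {2,3,4,5}:1
  start at 0(a): 5
  start at 2(u): 10
sum over floor = 15

15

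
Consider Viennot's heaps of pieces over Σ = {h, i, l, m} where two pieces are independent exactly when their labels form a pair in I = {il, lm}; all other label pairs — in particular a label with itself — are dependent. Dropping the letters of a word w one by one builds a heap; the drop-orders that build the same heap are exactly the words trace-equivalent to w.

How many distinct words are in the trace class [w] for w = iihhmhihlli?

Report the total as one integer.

3

drop 0:i onto floor
drop 1:i onto {0:i}
drop 2:h onto {1:i}
drop 3:h onto {2:h}
drop 4:m onto {3:h}
drop 5:h onto {4:m}
drop 6:i onto {5:h}
drop 7:h onto {6:i}
drop 8:l onto {7:h}
drop 9:l onto {8:l}
drop 10:i onto {7:h}
ground layer = {0:i}
drop-orders for the pieces not yet dropped (sum over which currently-grounded one goes next):
  1 to go: {9} 1  {10} 1
  2 to go: {8,9} 1  {9,10} 2
  3 to go: {8,9,10} 3
  4 to go: {7,8,9,10} 3
  5 to go: {6,7,8,9,10} 3
  6 to go: {5,6,7,8,9,10} 3
  7 to go: {4,5,6,7,8,9,10} 3
  8 to go: {3,4,5,6,7,8,9,10} 3
  9 to go: {2,3,4,5,6,7,8,9,10} 3
  if 0:i drops first: 3 orders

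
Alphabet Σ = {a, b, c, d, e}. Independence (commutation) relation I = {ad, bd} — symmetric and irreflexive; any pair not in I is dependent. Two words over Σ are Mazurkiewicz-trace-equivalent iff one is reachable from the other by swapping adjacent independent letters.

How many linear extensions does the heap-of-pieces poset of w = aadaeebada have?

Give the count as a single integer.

16

drop 0:a onto floor
drop 1:a onto {0:a}
drop 2:d onto floor
drop 3:a onto {1:a}
drop 4:e onto {2:d, 3:a}
drop 5:e onto {4:e}
drop 6:b onto {5:e}
drop 7:a onto {6:b}
drop 8:d onto {5:e}
drop 9:a onto {7:a}
ground layer = {0:a, 2:d}
drop-orders for the pieces not yet dropped (sum over which currently-grounded one goes next):
  1 to go: {8} 1  {9} 1
  2 to go: {7,9} 1  {8,9} 2
  3 to go: {6,7,9} 1  {7,8,9} 3
  4 to go: {6,7,8,9} 4
  5 to go: {5,6,7,8,9} 4
  6 to go: {4,5,6,7,8,9} 4
  7 to go: {2,4,5,6,7,8,9} 4  {3,4,5,6,7,8,9} 4
  8 to go: {1,3,4,5,6,7,8,9} 4  {2,3,4,5,6,7,8,9} 8
  if 0:a drops first: 12 orders
  if 2:d drops first: 4 orders
heap linearizations: 16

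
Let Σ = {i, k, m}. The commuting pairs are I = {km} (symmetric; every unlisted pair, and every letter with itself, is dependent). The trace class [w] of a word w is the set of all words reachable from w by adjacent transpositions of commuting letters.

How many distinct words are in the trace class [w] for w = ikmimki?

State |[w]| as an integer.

#0=i has no predecessor
#1=k depends on [0:i]
#2=m depends on [0:i]
#3=i depends on [1:k, 2:m]
#4=m depends on [3:i]
#5=k depends on [3:i]
#6=i depends on [4:m, 5:k]
sources: [0:i]
N(rest) = Σ N(rest − s) over sources s of rest; N(one piece) = 1:
  size 1 → [6]=1
  size 2 → [4,6]=1  [5,6]=1
  size 3 → [4,5,6]=2
  size 4 → [3,4,5,6]=2
  size 5 → [1,3,4,5,6]=2  [2,3,4,5,6]=2
  first=0(i) contributes 4

4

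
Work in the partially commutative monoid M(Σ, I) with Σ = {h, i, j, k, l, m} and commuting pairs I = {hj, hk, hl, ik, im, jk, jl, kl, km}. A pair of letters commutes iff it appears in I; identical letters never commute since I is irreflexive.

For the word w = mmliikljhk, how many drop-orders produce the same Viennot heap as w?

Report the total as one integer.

piece 0:m — minimal
piece 1:m rests on {0:m}
piece 2:l rests on {1:m}
piece 3:i rests on {2:l}
piece 4:i rests on {3:i}
piece 5:k — minimal
piece 6:l rests on {4:i}
piece 7:j rests on {4:i}
piece 8:h rests on {4:i}
piece 9:k rests on {5:k}
minimal pieces: {0:m, 5:k}
ways to finish when only these pieces remain (= sum over removing one remaining piece with nothing left below it):
  1 left: {6}→1  {7}→1  {8}→1  {9}→1
  2 left: {5,9}→1  {6,7}→2  {6,8}→2  {6,9}→2  {7,8}→2  {7,9}→2  {8,9}→2
  3 left: {5,6,9}→3  {5,7,9}→3  {5,8,9}→3  {6,7,8}→6  {6,7,9}→6  {6,8,9}→6  {7,8,9}→6
  4 left: {4,6,7,8}→6  {5,6,7,9}→12  {5,6,8,9}→12  {5,7,8,9}→12  {6,7,8,9}→24
  5 left: {3,4,6,7,8}→6  {4,6,7,8,9}→30  {5,6,7,8,9}→60
  6 left: {2,3,4,6,7,8}→6  {3,4,6,7,8,9}→36  {4,5,6,7,8,9}→90
  7 left: {1,2,3,4,6,7,8}→6  {2,3,4,6,7,8,9}→42  {3,4,5,6,7,8,9}→126
  8 left: {0,1,2,3,4,6,7,8}→6  {1,2,3,4,6,7,8,9}→48  {2,3,4,5,6,7,8,9}→168
  placing 0:m first → 216 extensions
  placing 5:k first → 54 extensions
total linear extensions = 270

270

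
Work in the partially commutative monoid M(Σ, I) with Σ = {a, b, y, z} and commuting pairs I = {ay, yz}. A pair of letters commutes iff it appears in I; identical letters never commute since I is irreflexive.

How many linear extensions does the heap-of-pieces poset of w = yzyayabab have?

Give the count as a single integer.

0(y) covers ∅
1(z) covers ∅
2(y) covers 0:y
3(a) covers 1:z
4(y) covers 2:y
5(a) covers 3:a
6(b) covers 4:y, 5:a
7(a) covers 6:b
8(b) covers 7:a
floor of heap: 0:y, 1:z
completions by unplaced set U, small U first (add the entries for U minus each lowest piece of U):
  |U|=1: {8}:1
  |U|=2: {7,8}:1
  |U|=3: {6,7,8}:1
  |U|=4: {4,6,7,8}:1  {5,6,7,8}:1
  |U|=5: {2,4,6,7,8}:1  {3,5,6,7,8}:1  {4,5,6,7,8}:2
  |U|=6: {0,2,4,6,7,8}:1  {1,3,5,6,7,8}:1  {2,4,5,6,7,8}:3  {3,4,5,6,7,8}:3
  |U|=7: {0,2,4,5,6,7,8}:4  {1,3,4,5,6,7,8}:4  {2,3,4,5,6,7,8}:6
  start at 0(y): 10
  start at 1(z): 10
sum over floor = 20

20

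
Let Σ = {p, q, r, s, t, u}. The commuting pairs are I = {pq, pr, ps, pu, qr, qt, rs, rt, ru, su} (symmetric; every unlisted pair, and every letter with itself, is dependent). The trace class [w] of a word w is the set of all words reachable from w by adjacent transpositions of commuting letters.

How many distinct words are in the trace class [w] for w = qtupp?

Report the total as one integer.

drop 0:q onto floor
drop 1:t onto floor
drop 2:u onto {0:q, 1:t}
drop 3:p onto {1:t}
drop 4:p onto {3:p}
ground layer = {0:q, 1:t}
drop-orders for the pieces not yet dropped (sum over which currently-grounded one goes next):
  1 to go: {2} 1  {4} 1
  2 to go: {0,2} 1  {2,4} 2  {3,4} 1
  3 to go: {0,2,4} 3  {2,3,4} 3
  if 0:q drops first: 3 orders
  if 1:t drops first: 6 orders
heap linearizations: 9

9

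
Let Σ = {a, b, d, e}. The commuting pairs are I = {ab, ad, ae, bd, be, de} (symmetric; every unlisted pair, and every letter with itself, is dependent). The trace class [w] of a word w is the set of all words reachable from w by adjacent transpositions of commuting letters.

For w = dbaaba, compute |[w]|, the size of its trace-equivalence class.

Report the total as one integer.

60

piece 0:d — minimal
piece 1:b — minimal
piece 2:a — minimal
piece 3:a rests on {2:a}
piece 4:b rests on {1:b}
piece 5:a rests on {3:a}
minimal pieces: {0:d, 1:b, 2:a}
ways to finish when only these pieces remain (= sum over removing one remaining piece with nothing left below it):
  1 left: {0}→1  {4}→1  {5}→1
  2 left: {0,4}→2  {0,5}→2  {1,4}→1  {3,5}→1  {4,5}→2
  3 left: {0,1,4}→3  {0,3,5}→3  {0,4,5}→6  {1,4,5}→3  {2,3,5}→1  {3,4,5}→3
  4 left: {0,1,4,5}→12  {0,2,3,5}→4  {0,3,4,5}→12  {1,3,4,5}→6  {2,3,4,5}→4
  placing 0:d first → 10 extensions
  placing 1:b first → 20 extensions
  placing 2:a first → 30 extensions
total linear extensions = 60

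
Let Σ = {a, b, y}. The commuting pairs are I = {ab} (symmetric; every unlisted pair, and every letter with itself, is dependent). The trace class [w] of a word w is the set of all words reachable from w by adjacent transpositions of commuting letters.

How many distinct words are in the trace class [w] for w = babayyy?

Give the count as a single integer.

drop 0:b onto floor
drop 1:a onto floor
drop 2:b onto {0:b}
drop 3:a onto {1:a}
drop 4:y onto {2:b, 3:a}
drop 5:y onto {4:y}
drop 6:y onto {5:y}
ground layer = {0:b, 1:a}
drop-orders for the pieces not yet dropped (sum over which currently-grounded one goes next):
  1 to go: {6} 1
  2 to go: {5,6} 1
  3 to go: {4,5,6} 1
  4 to go: {2,4,5,6} 1  {3,4,5,6} 1
  5 to go: {0,2,4,5,6} 1  {1,3,4,5,6} 1  {2,3,4,5,6} 2
  if 0:b drops first: 3 orders
  if 1:a drops first: 3 orders
heap linearizations: 6

6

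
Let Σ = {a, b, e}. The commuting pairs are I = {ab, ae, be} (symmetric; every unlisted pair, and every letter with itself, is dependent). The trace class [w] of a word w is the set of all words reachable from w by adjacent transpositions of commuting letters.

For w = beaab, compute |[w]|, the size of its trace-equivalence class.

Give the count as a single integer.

30

0(b) covers ∅
1(e) covers ∅
2(a) covers ∅
3(a) covers 2:a
4(b) covers 0:b
floor of heap: 0:b, 1:e, 2:a
completions by unplaced set U, small U first (add the entries for U minus each lowest piece of U):
  |U|=1: {1}:1  {3}:1  {4}:1
  |U|=2: {0,4}:1  {1,3}:2  {1,4}:2  {2,3}:1  {3,4}:2
  |U|=3: {0,1,4}:3  {0,3,4}:3  {1,2,3}:3  {1,3,4}:6  {2,3,4}:3
  start at 0(b): 12
  start at 1(e): 6
  start at 2(a): 12
sum over floor = 30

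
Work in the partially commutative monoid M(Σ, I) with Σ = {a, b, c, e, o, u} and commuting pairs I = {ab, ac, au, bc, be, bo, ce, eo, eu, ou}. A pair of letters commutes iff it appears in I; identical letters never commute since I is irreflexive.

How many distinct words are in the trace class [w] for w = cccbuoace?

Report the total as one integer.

46

piece 0:c — minimal
piece 1:c rests on {0:c}
piece 2:c rests on {1:c}
piece 3:b — minimal
piece 4:u rests on {2:c, 3:b}
piece 5:o rests on {2:c}
piece 6:a rests on {5:o}
piece 7:c rests on {4:u, 5:o}
piece 8:e rests on {6:a}
minimal pieces: {0:c, 3:b}
ways to finish when only these pieces remain (= sum over removing one remaining piece with nothing left below it):
  1 left: {7}→1  {8}→1
  2 left: {4,7}→1  {6,8}→1  {7,8}→2
  3 left: {3,4,7}→1  {4,7,8}→3  {6,7,8}→3
  4 left: {3,4,7,8}→4  {4,6,7,8}→6  {5,6,7,8}→3
  5 left: {3,4,6,7,8}→10  {4,5,6,7,8}→9
  6 left: {2,4,5,6,7,8}→9  {3,4,5,6,7,8}→19
  7 left: {1,2,4,5,6,7,8}→9  {2,3,4,5,6,7,8}→28
  placing 0:c first → 37 extensions
  placing 3:b first → 9 extensions
total linear extensions = 46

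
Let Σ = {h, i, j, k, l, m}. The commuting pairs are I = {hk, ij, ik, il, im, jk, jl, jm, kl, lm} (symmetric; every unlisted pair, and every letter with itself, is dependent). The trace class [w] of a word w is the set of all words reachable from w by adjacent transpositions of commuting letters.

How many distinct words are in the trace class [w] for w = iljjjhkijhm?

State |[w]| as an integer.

400

#0=i has no predecessor
#1=l has no predecessor
#2=j has no predecessor
#3=j depends on [2:j]
#4=j depends on [3:j]
#5=h depends on [0:i, 1:l, 4:j]
#6=k has no predecessor
#7=i depends on [5:h]
#8=j depends on [5:h]
#9=h depends on [7:i, 8:j]
#10=m depends on [6:k, 9:h]
sources: [0:i, 1:l, 2:j, 6:k]
N(rest) = Σ N(rest − s) over sources s of rest; N(one piece) = 1:
  size 1 → [10]=1
  size 2 → [6,10]=1  [9,10]=1
  size 3 → [6,9,10]=2  [7,9,10]=1  [8,9,10]=1
  size 4 → [6,7,9,10]=3  [6,8,9,10]=3  [7,8,9,10]=2
  size 5 → [5,7,8,9,10]=2  [6,7,8,9,10]=8
  size 6 → [0,5,7,8,9,10]=2  [1,5,7,8,9,10]=2  [4,5,7,8,9,10]=2  [5,6,7,8,9,10]=10
  size 7 → [0,1,5,7,8,9,10]=4  [0,4,5,7,8,9,10]=4  [0,5,6,7,8,9,10]=12  [1,4,5,7,8,9,10]=4  [1,5,6,7,8,9,10]=12  [3,4,5,7,8,9,10]=2  [4,5,6,7,8,9,10]=12
  size 8 → [0,1,4,5,7,8,9,10]=12  [0,1,5,6,7,8,9,10]=28  [0,3,4,5,7,8,9,10]=6  [0,4,5,6,7,8,9,10]=28  [1,3,4,5,7,8,9,10]=6  [1,4,5,6,7,8,9,10]=28  [2,3,4,5,7,8,9,10]=2  [3,4,5,6,7,8,9,10]=14
  size 9 → [0,1,3,4,5,7,8,9,10]=24  [0,1,4,5,6,7,8,9,10]=96  [0,2,3,4,5,7,8,9,10]=8  [0,3,4,5,6,7,8,9,10]=48  [1,2,3,4,5,7,8,9,10]=8  [1,3,4,5,6,7,8,9,10]=48  [2,3,4,5,6,7,8,9,10]=16
  first=0(i) contributes 72
  first=1(l) contributes 72
  first=2(j) contributes 216
  first=6(k) contributes 40
|[w]| = 400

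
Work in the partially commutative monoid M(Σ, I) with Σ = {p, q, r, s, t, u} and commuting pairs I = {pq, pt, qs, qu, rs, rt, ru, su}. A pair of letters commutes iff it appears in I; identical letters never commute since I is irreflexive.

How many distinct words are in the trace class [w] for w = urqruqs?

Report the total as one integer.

105

drop 0:u onto floor
drop 1:r onto floor
drop 2:q onto {1:r}
drop 3:r onto {2:q}
drop 4:u onto {0:u}
drop 5:q onto {3:r}
drop 6:s onto floor
ground layer = {0:u, 1:r, 6:s}
drop-orders for the pieces not yet dropped (sum over which currently-grounded one goes next):
  1 to go: {4} 1  {5} 1  {6} 1
  2 to go: {0,4} 1  {3,5} 1  {4,5} 2  {4,6} 2  {5,6} 2
  3 to go: {0,4,5} 3  {0,4,6} 3  {2,3,5} 1  {3,4,5} 3  {3,5,6} 3  {4,5,6} 6
  4 to go: {0,3,4,5} 6  {0,4,5,6} 12  {1,2,3,5} 1  {2,3,4,5} 4  {2,3,5,6} 4  {3,4,5,6} 12
  5 to go: {0,2,3,4,5} 10  {0,3,4,5,6} 30  {1,2,3,4,5} 5  {1,2,3,5,6} 5  {2,3,4,5,6} 20
  if 0:u drops first: 30 orders
  if 1:r drops first: 60 orders
  if 6:s drops first: 15 orders
heap linearizations: 105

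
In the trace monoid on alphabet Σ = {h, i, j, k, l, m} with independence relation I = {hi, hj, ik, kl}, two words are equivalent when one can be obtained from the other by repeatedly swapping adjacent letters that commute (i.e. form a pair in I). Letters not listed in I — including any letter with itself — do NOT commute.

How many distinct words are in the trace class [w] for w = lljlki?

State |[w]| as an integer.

#0=l has no predecessor
#1=l depends on [0:l]
#2=j depends on [1:l]
#3=l depends on [2:j]
#4=k depends on [2:j]
#5=i depends on [3:l]
sources: [0:l]
N(rest) = Σ N(rest − s) over sources s of rest; N(one piece) = 1:
  size 1 → [4]=1  [5]=1
  size 2 → [3,5]=1  [4,5]=2
  size 3 → [3,4,5]=3
  size 4 → [2,3,4,5]=3
  first=0(l) contributes 3

3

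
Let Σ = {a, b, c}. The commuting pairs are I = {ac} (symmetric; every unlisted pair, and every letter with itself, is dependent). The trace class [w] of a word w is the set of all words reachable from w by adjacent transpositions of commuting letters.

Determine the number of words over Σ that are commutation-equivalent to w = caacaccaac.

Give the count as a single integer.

252

drop 0:c onto floor
drop 1:a onto floor
drop 2:a onto {1:a}
drop 3:c onto {0:c}
drop 4:a onto {2:a}
drop 5:c onto {3:c}
drop 6:c onto {5:c}
drop 7:a onto {4:a}
drop 8:a onto {7:a}
drop 9:c onto {6:c}
ground layer = {0:c, 1:a}
drop-orders for the pieces not yet dropped (sum over which currently-grounded one goes next):
  1 to go: {8} 1  {9} 1
  2 to go: {6,9} 1  {7,8} 1  {8,9} 2
  3 to go: {4,7,8} 1  {5,6,9} 1  {6,8,9} 3  {7,8,9} 3
  4 to go: {2,4,7,8} 1  {3,5,6,9} 1  {4,7,8,9} 4  {5,6,8,9} 4  {6,7,8,9} 6
  5 to go: {0,3,5,6,9} 1  {1,2,4,7,8} 1  {2,4,7,8,9} 5  {3,5,6,8,9} 5  {4,6,7,8,9} 10  {5,6,7,8,9} 10
  6 to go: {0,3,5,6,8,9} 6  {1,2,4,7,8,9} 6  {2,4,6,7,8,9} 15  {3,5,6,7,8,9} 15  {4,5,6,7,8,9} 20
  7 to go: {0,3,5,6,7,8,9} 21  {1,2,4,6,7,8,9} 21  {2,4,5,6,7,8,9} 35  {3,4,5,6,7,8,9} 35
  8 to go: {0,3,4,5,6,7,8,9} 56  {1,2,4,5,6,7,8,9} 56  {2,3,4,5,6,7,8,9} 70
  if 0:c drops first: 126 orders
  if 1:a drops first: 126 orders
heap linearizations: 252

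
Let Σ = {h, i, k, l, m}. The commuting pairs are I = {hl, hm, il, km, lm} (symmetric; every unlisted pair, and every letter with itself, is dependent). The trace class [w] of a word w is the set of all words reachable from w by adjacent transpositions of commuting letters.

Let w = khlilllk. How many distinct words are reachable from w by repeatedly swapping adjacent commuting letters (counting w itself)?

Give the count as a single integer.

0(k) covers ∅
1(h) covers 0:k
2(l) covers 0:k
3(i) covers 1:h
4(l) covers 2:l
5(l) covers 4:l
6(l) covers 5:l
7(k) covers 3:i, 6:l
floor of heap: 0:k
completions by unplaced set U, small U first (add the entries for U minus each lowest piece of U):
  |U|=1: {7}:1
  |U|=2: {3,7}:1  {6,7}:1
  |U|=3: {1,3,7}:1  {3,6,7}:2  {5,6,7}:1
  |U|=4: {1,3,6,7}:3  {3,5,6,7}:3  {4,5,6,7}:1
  |U|=5: {1,3,5,6,7}:6  {2,4,5,6,7}:1  {3,4,5,6,7}:4
  |U|=6: {1,3,4,5,6,7}:10  {2,3,4,5,6,7}:5
  start at 0(k): 15

15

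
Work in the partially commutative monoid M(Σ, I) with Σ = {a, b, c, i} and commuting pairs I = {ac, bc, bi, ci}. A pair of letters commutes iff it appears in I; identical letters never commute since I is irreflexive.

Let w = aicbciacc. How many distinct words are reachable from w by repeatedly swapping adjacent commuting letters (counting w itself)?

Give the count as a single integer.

378

#0=a has no predecessor
#1=i depends on [0:a]
#2=c has no predecessor
#3=b depends on [0:a]
#4=c depends on [2:c]
#5=i depends on [1:i]
#6=a depends on [3:b, 5:i]
#7=c depends on [4:c]
#8=c depends on [7:c]
sources: [0:a, 2:c]
N(rest) = Σ N(rest − s) over sources s of rest; N(one piece) = 1:
  size 1 → [6]=1  [8]=1
  size 2 → [3,6]=1  [5,6]=1  [6,8]=2  [7,8]=1
  size 3 → [1,5,6]=1  [3,5,6]=2  [3,6,8]=3  [4,7,8]=1  [5,6,8]=3  [6,7,8]=3
  size 4 → [1,3,5,6]=3  [1,5,6,8]=4  [2,4,7,8]=1  [3,5,6,8]=8  [3,6,7,8]=6  [4,6,7,8]=4  [5,6,7,8]=6
  size 5 → [0,1,3,5,6]=3  [1,3,5,6,8]=15  [1,5,6,7,8]=10  [2,4,6,7,8]=5  [3,4,6,7,8]=10  [3,5,6,7,8]=20  [4,5,6,7,8]=10
  size 6 → [0,1,3,5,6,8]=18  [1,3,5,6,7,8]=45  [1,4,5,6,7,8]=20  [2,3,4,6,7,8]=15  [2,4,5,6,7,8]=15  [3,4,5,6,7,8]=40
  size 7 → [0,1,3,5,6,7,8]=63  [1,2,4,5,6,7,8]=35  [1,3,4,5,6,7,8]=105  [2,3,4,5,6,7,8]=70
  first=0(a) contributes 210
  first=2(c) contributes 168
|[w]| = 378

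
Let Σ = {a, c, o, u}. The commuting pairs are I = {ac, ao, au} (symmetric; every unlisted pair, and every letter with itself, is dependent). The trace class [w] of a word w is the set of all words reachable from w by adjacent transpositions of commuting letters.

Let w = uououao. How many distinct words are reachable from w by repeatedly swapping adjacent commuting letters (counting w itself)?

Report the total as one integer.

7

piece 0:u — minimal
piece 1:o rests on {0:u}
piece 2:u rests on {1:o}
piece 3:o rests on {2:u}
piece 4:u rests on {3:o}
piece 5:a — minimal
piece 6:o rests on {4:u}
minimal pieces: {0:u, 5:a}
ways to finish when only these pieces remain (= sum over removing one remaining piece with nothing left below it):
  1 left: {5}→1  {6}→1
  2 left: {4,6}→1  {5,6}→2
  3 left: {3,4,6}→1  {4,5,6}→3
  4 left: {2,3,4,6}→1  {3,4,5,6}→4
  5 left: {1,2,3,4,6}→1  {2,3,4,5,6}→5
  placing 0:u first → 6 extensions
  placing 5:a first → 1 extensions
total linear extensions = 7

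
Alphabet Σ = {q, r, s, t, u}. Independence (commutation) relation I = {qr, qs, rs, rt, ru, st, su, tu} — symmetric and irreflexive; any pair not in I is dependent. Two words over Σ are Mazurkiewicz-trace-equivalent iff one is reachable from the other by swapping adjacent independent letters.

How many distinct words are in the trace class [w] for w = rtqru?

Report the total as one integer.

piece 0:r — minimal
piece 1:t — minimal
piece 2:q rests on {1:t}
piece 3:r rests on {0:r}
piece 4:u rests on {2:q}
minimal pieces: {0:r, 1:t}
ways to finish when only these pieces remain (= sum over removing one remaining piece with nothing left below it):
  1 left: {3}→1  {4}→1
  2 left: {0,3}→1  {2,4}→1  {3,4}→2
  3 left: {0,3,4}→3  {1,2,4}→1  {2,3,4}→3
  placing 0:r first → 4 extensions
  placing 1:t first → 6 extensions
total linear extensions = 10

10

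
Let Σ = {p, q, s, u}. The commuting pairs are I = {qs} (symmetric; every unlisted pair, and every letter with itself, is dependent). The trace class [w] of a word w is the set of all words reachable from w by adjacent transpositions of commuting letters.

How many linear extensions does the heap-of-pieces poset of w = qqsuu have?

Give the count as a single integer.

drop 0:q onto floor
drop 1:q onto {0:q}
drop 2:s onto floor
drop 3:u onto {1:q, 2:s}
drop 4:u onto {3:u}
ground layer = {0:q, 2:s}
drop-orders for the pieces not yet dropped (sum over which currently-grounded one goes next):
  1 to go: {4} 1
  2 to go: {3,4} 1
  3 to go: {1,3,4} 1  {2,3,4} 1
  if 0:q drops first: 2 orders
  if 2:s drops first: 1 orders
heap linearizations: 3

3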